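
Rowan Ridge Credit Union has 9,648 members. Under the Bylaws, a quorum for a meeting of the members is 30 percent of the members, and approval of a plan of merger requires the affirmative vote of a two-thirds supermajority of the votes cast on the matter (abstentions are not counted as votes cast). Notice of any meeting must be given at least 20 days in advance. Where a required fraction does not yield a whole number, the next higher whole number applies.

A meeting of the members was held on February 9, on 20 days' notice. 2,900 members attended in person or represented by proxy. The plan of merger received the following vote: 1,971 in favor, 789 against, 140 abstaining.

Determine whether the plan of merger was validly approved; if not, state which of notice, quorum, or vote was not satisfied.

Valid — all requirements satisfied.

Notice: 20 days given; 20 required. Satisfied.
Quorum: 30% of 9,648 = 2,894.40, rounded up to 2,895; 2,900 present. Satisfied.
Vote: requires two-thirds of the votes cast (2,900 − 140 abstaining = 2,760); 2/3 of 2760 = 1840, so 1,840 needed; 1,971 in favor. Satisfied.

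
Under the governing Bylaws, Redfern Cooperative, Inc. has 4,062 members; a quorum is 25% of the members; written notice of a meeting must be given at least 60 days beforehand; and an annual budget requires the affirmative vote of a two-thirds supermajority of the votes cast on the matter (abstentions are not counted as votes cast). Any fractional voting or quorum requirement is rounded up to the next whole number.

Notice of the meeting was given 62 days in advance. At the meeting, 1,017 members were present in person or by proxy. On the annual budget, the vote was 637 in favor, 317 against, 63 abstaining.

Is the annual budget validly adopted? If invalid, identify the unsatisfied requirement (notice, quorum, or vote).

Notice: 62 days given; 60 required. Satisfied.
Quorum: 25% of 4,062 = 1,015.50, rounded up to 1,016; 1,017 present. Satisfied.
Vote: requires two-thirds of the votes cast (1,017 − 63 abstaining = 954); 2/3 of 954 = 636, so 636 needed; 637 in favor. Satisfied.

Valid — all requirements satisfied.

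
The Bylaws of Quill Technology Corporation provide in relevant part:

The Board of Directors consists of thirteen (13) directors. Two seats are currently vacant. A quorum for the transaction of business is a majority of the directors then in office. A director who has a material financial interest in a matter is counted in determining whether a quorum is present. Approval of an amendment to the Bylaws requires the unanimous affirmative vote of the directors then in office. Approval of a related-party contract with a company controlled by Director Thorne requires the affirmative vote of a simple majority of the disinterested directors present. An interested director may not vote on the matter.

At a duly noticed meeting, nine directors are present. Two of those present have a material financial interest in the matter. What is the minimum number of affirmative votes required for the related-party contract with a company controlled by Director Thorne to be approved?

The related-party contract with a company controlled by Director Thorne requires a majority of the disinterested directors present (9 − 2 = 7).
A majority of 7 is 4.

4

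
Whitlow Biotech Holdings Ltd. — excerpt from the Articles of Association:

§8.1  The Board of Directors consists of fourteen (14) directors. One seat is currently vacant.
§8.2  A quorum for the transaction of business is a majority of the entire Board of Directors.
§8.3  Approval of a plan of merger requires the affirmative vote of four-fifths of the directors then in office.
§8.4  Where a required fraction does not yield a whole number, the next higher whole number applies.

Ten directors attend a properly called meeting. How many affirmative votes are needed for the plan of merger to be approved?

The plan of merger requires four-fifths of the directors then in office (13).
4/5 of 13 = 10.40, rounded up to 11.
(Only 10 can vote, so the plan of merger cannot pass at this meeting, but the required vote is still 11.)

11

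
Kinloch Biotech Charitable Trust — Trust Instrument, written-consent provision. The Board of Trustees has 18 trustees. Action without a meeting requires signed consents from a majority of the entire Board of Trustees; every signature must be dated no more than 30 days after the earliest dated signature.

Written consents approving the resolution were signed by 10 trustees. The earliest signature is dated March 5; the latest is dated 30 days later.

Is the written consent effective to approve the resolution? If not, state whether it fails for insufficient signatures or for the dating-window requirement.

Signatures required: a majority of 18 — a majority of 18 is 10, so 10 needed; 10 signed. Sufficient.
Dating window: the latest signature is 30 days after the earliest; the limit is 30 days. Within the window.

Effective — both the signature and dating-window requirements are satisfied.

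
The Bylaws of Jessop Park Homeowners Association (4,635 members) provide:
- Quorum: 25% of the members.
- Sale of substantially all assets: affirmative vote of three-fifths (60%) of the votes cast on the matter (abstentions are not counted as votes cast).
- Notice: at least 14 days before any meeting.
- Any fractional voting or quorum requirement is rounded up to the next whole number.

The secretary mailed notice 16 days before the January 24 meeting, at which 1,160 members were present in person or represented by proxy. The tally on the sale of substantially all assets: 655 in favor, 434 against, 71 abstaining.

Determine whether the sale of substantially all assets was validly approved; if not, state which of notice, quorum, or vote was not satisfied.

Valid — all requirements satisfied.

Notice: 16 days given; 14 required. Satisfied.
Quorum: 25% of 4,635 = 1,158.75, rounded up to 1,159; 1,160 present. Satisfied.
Vote: requires three-fifths of the votes cast (1,160 − 71 abstaining = 1,089); 3/5 of 1089 = 653.40, rounded up to 654, so 654 needed; 655 in favor. Satisfied.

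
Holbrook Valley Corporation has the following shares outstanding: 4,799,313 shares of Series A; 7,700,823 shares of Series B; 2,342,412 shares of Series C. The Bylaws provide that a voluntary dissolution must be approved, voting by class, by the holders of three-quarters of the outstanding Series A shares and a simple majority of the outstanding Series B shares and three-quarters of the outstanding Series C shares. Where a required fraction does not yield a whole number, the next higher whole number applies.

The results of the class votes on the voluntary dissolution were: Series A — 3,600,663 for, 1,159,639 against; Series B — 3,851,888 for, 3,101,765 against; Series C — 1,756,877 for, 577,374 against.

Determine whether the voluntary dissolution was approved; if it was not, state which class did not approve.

Approved — every class gave the required vote.

Series A: 3/4 of 4799313 = 3599484.75, rounded up to 3599485; 3,599,485 required, 3,600,663 in favor — approved.
Series B: a majority of 7700823 is 3850412; 3,850,412 required, 3,851,888 in favor — approved.
Series C: 3/4 of 2342412 = 1756809; 1,756,809 required, 1,756,877 in favor — approved.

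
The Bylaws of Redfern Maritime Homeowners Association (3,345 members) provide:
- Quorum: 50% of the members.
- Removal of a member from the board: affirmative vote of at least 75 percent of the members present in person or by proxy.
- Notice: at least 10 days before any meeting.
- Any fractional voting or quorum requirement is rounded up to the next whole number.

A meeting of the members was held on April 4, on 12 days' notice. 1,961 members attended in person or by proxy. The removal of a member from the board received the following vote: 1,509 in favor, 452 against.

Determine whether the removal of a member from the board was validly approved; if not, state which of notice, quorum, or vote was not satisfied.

Valid — all requirements satisfied.

Notice: 12 days given; 10 required. Satisfied.
Quorum: 50% of 3,345 = 1,672.50, rounded up to 1,673; 1,961 present. Satisfied.
Vote: requires three-fourths of those present (1,961); 3/4 of 1961 = 1470.75, rounded up to 1471, so 1,471 needed; 1,509 in favor. Satisfied.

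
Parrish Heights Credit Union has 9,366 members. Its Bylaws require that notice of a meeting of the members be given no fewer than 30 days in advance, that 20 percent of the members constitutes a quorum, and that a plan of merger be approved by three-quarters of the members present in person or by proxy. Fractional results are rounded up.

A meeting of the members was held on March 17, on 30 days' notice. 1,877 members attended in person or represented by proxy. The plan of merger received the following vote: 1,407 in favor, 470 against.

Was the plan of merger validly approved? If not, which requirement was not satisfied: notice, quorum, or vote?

Notice: 30 days given; 30 required. Satisfied.
Quorum: 20% of 9,366 = 1,873.20, rounded up to 1,874; 1,877 present. Satisfied.
Vote: requires three-fourths of those present (1,877); 3/4 of 1877 = 1407.75, rounded up to 1408, so 1,408 needed; 1,407 in favor. Not satisfied.

Invalid — vote requirement not satisfied.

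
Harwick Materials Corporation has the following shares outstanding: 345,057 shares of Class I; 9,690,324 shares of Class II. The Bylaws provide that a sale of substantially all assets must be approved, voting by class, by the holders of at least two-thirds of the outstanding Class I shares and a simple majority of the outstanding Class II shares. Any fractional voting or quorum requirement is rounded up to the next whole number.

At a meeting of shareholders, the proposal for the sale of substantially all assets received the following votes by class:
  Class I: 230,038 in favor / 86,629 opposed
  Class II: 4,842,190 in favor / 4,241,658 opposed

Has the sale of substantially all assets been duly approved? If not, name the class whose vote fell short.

Not approved — the Class II shares did not give the required vote.

Class I: 2/3 of 345057 = 230038; 230,038 required, 230,038 in favor — approved.
Class II: a majority of 9690324 is 4845163; 4,845,163 required, 4,842,190 in favor — not approved.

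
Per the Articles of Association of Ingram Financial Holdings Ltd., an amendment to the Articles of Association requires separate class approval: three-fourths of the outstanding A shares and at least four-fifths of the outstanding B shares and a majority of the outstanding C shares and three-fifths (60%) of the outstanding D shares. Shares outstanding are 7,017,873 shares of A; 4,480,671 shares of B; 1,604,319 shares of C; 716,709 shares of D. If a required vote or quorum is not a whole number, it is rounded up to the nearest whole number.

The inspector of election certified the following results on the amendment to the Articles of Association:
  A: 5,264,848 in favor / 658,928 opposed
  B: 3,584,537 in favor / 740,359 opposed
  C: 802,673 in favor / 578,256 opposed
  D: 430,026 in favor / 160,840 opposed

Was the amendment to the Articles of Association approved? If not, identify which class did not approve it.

Approved — every class gave the required vote.

A: 3/4 of 7017873 = 5263404.75, rounded up to 5263405; 5,263,405 required, 5,264,848 in favor — approved.
B: 4/5 of 4480671 = 3584536.80, rounded up to 3584537; 3,584,537 required, 3,584,537 in favor — approved.
C: a majority of 1604319 is 802160; 802,160 required, 802,673 in favor — approved.
D: 3/5 of 716709 = 430025.40, rounded up to 430026; 430,026 required, 430,026 in favor — approved.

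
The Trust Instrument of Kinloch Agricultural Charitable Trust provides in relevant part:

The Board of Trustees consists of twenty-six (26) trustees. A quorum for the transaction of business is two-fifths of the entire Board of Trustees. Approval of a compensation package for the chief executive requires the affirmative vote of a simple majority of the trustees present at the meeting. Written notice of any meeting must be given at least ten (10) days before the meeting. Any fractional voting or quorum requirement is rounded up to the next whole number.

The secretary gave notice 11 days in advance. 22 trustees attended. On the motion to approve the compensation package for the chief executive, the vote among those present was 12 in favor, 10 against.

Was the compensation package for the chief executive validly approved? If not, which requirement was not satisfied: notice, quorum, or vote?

Valid — all requirements satisfied.

Notice: 11 days given; 10 required (11 ≥ 10). Satisfied.
Quorum: 22 present; quorum is 11. Satisfied.
Vote: the compensation package for the chief executive requires a majority of the trustees present (22). A majority of 22 is 12, so 12 affirmative votes are needed; 12 voted in favor. Satisfied.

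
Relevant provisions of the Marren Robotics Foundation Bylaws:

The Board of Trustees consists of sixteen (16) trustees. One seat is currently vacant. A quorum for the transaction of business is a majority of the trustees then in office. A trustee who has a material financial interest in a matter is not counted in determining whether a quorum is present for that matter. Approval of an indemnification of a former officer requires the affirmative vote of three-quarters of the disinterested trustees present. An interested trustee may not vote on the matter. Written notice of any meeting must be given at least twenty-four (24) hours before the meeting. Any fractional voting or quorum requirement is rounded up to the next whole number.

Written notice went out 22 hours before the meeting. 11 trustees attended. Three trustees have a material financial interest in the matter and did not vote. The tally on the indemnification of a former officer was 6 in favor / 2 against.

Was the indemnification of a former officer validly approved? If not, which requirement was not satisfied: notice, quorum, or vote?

Invalid — notice requirement not satisfied.

Notice: 22 hours given; 24 required (22 < 24). Not satisfied.
Quorum: 11 present, but the 3 interested trustees do not count, leaving 8. Quorum is 8. Satisfied.
Vote: the indemnification of a former officer requires three-fourths of the disinterested trustees present (11 − 3 = 8). 3/4 of 8 = 6, so 6 affirmative votes are needed; 6 voted in favor. Satisfied.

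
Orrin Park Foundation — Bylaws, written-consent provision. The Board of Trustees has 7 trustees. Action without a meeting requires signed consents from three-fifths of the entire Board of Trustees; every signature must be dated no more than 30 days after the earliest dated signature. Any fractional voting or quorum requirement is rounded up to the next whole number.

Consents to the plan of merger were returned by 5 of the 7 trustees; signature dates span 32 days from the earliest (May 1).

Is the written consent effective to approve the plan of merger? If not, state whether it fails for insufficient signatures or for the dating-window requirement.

Signatures required: three-fifths of 7 — 3/5 of 7 = 4.20, rounded up to 5, so 5 needed; 5 signed. Sufficient.
Dating window: the latest signature is 32 days after the earliest; the limit is 30 days. Outside the window.

Not effective — dating-window requirement not satisfied.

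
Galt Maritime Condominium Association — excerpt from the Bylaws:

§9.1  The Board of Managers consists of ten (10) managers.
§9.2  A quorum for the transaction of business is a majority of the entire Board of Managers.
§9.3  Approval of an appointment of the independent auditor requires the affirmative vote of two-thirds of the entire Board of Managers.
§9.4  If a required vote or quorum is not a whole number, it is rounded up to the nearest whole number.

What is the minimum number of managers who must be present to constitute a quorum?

6

A majority of 10 is 6.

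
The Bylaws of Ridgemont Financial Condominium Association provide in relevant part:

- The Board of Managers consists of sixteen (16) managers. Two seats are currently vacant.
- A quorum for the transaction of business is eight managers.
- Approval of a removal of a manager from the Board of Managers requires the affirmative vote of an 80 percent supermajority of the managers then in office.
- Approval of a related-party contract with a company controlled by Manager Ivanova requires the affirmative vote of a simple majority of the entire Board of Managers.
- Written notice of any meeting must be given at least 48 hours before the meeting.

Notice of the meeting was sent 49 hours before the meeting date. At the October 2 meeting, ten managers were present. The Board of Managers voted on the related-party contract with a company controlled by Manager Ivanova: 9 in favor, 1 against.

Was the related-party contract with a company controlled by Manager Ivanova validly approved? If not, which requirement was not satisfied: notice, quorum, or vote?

Notice: 49 hours given; 48 required (49 ≥ 48). Satisfied.
Quorum: 10 present; quorum is 8. Satisfied.
Vote: the related-party contract with a company controlled by Manager Ivanova requires a majority of the entire Board of Managers (16). A majority of 16 is 9, so 9 affirmative votes are needed; 9 voted in favor. Satisfied.

Valid — all requirements satisfied.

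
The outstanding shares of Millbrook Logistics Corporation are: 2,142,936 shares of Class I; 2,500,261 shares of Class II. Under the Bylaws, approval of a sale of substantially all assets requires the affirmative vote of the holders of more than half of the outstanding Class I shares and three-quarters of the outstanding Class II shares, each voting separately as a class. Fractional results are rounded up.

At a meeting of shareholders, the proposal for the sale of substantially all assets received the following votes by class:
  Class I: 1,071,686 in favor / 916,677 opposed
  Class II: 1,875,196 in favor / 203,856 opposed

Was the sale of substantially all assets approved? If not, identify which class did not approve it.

Approved — every class gave the required vote.

Class I: a majority of 2142936 is 1071469; 1,071,469 required, 1,071,686 in favor — approved.
Class II: 3/4 of 2500261 = 1875195.75, rounded up to 1875196; 1,875,196 required, 1,875,196 in favor — approved.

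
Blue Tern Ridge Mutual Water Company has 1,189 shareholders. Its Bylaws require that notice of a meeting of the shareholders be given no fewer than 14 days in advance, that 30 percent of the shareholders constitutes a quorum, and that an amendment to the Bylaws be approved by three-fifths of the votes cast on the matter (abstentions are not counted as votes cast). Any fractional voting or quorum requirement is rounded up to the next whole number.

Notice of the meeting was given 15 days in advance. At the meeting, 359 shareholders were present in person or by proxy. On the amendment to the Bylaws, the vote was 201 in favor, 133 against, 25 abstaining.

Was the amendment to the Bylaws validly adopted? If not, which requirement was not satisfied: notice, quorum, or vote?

Valid — all requirements satisfied.

Notice: 15 days given; 14 required. Satisfied.
Quorum: 30% of 1,189 = 356.70, rounded up to 357; 359 present. Satisfied.
Vote: requires three-fifths of the votes cast (359 − 25 abstaining = 334); 3/5 of 334 = 200.40, rounded up to 201, so 201 needed; 201 in favor. Satisfied.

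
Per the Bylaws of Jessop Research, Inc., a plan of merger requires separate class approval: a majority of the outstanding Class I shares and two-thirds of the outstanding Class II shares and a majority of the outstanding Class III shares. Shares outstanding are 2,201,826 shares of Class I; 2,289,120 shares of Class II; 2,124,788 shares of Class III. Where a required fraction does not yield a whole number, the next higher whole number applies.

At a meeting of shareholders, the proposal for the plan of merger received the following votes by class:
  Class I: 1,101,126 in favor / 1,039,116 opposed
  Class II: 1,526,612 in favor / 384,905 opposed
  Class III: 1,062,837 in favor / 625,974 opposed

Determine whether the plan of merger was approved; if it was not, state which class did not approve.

Class I: a majority of 2201826 is 1100914; 1,100,914 required, 1,101,126 in favor — approved.
Class II: 2/3 of 2289120 = 1526080; 1,526,080 required, 1,526,612 in favor — approved.
Class III: a majority of 2124788 is 1062395; 1,062,395 required, 1,062,837 in favor — approved.

Approved — every class gave the required vote.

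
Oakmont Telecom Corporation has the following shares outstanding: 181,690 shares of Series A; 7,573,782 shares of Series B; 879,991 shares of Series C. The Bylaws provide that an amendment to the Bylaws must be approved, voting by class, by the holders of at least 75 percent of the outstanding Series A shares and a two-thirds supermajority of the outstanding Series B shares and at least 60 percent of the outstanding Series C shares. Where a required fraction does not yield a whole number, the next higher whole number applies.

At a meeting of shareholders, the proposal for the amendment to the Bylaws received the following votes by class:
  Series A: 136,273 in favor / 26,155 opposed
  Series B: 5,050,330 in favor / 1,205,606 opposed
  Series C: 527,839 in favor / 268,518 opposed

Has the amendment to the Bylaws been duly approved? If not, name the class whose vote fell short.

Not approved — the Series C shares did not give the required vote.

Series A: 3/4 of 181690 = 136267.50, rounded up to 136268; 136,268 required, 136,273 in favor — approved.
Series B: 2/3 of 7573782 = 5049188; 5,049,188 required, 5,050,330 in favor — approved.
Series C: 3/5 of 879991 = 527994.60, rounded up to 527995; 527,995 required, 527,839 in favor — not approved.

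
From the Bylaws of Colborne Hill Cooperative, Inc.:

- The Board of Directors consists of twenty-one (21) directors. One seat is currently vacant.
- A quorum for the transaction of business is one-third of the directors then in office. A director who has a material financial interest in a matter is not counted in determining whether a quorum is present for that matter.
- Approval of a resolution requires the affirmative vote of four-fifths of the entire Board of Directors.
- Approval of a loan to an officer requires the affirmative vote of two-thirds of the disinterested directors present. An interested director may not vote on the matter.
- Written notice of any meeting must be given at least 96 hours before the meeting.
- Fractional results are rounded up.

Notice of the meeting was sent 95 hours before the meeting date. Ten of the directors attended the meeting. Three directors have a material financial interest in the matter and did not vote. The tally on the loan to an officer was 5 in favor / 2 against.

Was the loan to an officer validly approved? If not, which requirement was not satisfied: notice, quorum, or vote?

Notice: 95 hours given; 96 required (95 < 96). Not satisfied.
Quorum: 10 present, but the 3 interested directors do not count, leaving 7. Quorum is 7. Satisfied.
Vote: the loan to an officer requires two-thirds of the disinterested directors present (10 − 3 = 7). 2/3 of 7 = 4.67, rounded up to 5, so 5 affirmative votes are needed; 5 voted in favor. Satisfied.

Invalid — notice requirement not satisfied.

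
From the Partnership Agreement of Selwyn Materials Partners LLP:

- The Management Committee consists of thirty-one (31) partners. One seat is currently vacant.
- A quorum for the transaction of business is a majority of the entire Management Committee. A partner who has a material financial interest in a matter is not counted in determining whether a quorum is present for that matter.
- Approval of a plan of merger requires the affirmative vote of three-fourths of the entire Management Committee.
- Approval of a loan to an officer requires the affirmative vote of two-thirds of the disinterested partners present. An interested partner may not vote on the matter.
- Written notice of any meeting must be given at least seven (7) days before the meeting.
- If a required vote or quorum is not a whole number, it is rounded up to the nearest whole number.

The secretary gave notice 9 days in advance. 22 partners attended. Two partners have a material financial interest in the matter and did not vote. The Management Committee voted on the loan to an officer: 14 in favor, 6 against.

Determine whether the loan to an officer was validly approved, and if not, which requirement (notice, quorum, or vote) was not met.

Notice: 9 days given; 7 required (9 ≥ 7). Satisfied.
Quorum: 22 present, but the 2 interested partners do not count, leaving 20. Quorum is 16. Satisfied.
Vote: the loan to an officer requires two-thirds of the disinterested partners present (22 − 2 = 20). 2/3 of 20 = 13.33, rounded up to 14, so 14 affirmative votes are needed; 14 voted in favor. Satisfied.

Valid — all requirements satisfied.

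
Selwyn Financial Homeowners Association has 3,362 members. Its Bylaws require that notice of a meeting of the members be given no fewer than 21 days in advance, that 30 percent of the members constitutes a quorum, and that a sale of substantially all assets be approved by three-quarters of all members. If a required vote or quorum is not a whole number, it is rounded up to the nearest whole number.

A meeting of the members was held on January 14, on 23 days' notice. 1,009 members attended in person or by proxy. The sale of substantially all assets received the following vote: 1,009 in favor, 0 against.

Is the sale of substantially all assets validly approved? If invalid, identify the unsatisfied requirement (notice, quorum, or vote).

Notice: 23 days given; 21 required. Satisfied.
Quorum: 30% of 3,362 = 1,008.60, rounded up to 1,009; 1,009 present. Satisfied.
Vote: requires three-fourths of all members (3,362); 3/4 of 3362 = 2521.50, rounded up to 2522, so 2,522 needed; 1,009 in favor. Not satisfied.

Invalid — vote requirement not satisfied.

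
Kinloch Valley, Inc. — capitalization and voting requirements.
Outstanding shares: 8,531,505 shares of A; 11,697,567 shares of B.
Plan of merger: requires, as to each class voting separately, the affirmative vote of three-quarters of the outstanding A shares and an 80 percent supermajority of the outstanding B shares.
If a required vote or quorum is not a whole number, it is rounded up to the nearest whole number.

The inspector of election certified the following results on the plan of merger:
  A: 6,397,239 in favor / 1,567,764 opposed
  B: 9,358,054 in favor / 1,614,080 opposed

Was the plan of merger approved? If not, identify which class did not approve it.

A: 3/4 of 8531505 = 6398628.75, rounded up to 6398629; 6,398,629 required, 6,397,239 in favor — not approved.
B: 4/5 of 11697567 = 9358053.60, rounded up to 9358054; 9,358,054 required, 9,358,054 in favor — approved.

Not approved — the A shares did not give the required vote.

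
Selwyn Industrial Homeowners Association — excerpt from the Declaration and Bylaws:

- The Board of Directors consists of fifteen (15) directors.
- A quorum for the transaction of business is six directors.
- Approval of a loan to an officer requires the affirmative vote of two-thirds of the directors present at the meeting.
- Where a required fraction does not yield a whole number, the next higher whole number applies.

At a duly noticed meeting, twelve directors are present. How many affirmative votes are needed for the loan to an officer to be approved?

8

The loan to an officer requires two-thirds of the directors present (12).
2/3 of 12 = 8.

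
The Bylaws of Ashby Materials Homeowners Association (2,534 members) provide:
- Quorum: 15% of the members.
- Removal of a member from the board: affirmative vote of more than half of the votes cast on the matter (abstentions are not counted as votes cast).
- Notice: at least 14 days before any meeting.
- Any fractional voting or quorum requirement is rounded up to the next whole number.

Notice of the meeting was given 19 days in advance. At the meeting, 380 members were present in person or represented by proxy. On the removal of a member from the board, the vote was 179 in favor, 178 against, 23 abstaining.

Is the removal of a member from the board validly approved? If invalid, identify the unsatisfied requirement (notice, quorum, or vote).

Invalid — quorum requirement not satisfied.

Notice: 19 days given; 14 required. Satisfied.
Quorum: 15% of 2,534 = 380.10, rounded up to 381; 380 present. Not satisfied.
Vote: requires a majority of the votes cast (380 − 23 abstaining = 357); a majority of 357 is 179, so 179 needed; 179 in favor. Satisfied.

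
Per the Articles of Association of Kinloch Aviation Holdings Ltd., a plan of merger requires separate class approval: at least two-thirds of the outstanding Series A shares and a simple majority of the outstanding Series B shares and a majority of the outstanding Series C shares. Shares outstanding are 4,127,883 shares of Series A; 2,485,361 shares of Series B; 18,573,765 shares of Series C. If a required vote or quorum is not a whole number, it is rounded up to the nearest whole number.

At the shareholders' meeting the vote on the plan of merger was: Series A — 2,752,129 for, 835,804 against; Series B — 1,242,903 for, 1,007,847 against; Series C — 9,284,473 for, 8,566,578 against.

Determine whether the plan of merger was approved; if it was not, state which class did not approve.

Series A: 2/3 of 4127883 = 2751922; 2,751,922 required, 2,752,129 in favor — approved.
Series B: a majority of 2485361 is 1242681; 1,242,681 required, 1,242,903 in favor — approved.
Series C: a majority of 18573765 is 9286883; 9,286,883 required, 9,284,473 in favor — not approved.

Not approved — the Series C shares did not give the required vote.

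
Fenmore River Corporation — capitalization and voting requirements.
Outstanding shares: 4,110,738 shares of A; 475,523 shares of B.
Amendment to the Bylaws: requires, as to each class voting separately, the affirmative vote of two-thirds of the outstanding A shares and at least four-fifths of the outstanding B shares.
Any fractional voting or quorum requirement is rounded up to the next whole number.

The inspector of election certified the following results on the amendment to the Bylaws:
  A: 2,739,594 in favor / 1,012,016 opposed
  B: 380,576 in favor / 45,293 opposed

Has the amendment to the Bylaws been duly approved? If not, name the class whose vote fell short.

A: 2/3 of 4110738 = 2740492; 2,740,492 required, 2,739,594 in favor — not approved.
B: 4/5 of 475523 = 380418.40, rounded up to 380419; 380,419 required, 380,576 in favor — approved.

Not approved — the A shares did not give the required vote.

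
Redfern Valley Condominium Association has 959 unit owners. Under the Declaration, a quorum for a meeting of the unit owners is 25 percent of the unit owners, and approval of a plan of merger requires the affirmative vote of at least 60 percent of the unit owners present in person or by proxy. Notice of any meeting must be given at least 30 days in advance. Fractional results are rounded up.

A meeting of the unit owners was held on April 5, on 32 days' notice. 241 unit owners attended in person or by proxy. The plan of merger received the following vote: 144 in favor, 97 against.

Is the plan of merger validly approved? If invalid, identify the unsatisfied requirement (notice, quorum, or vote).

Invalid — vote requirement not satisfied.

Notice: 32 days given; 30 required. Satisfied.
Quorum: 25% of 959 = 239.75, rounded up to 240; 241 present. Satisfied.
Vote: requires three-fifths of those present (241); 3/5 of 241 = 144.60, rounded up to 145, so 145 needed; 144 in favor. Not satisfied.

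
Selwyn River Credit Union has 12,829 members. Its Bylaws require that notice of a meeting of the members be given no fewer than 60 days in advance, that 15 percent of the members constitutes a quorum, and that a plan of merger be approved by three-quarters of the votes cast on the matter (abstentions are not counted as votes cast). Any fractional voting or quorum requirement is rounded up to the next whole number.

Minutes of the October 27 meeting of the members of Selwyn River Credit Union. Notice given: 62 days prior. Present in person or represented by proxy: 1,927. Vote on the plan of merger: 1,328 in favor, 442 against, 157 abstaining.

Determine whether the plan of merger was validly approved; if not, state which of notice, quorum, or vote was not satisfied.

Valid — all requirements satisfied.

Notice: 62 days given; 60 required. Satisfied.
Quorum: 15% of 12,829 = 1,924.35, rounded up to 1,925; 1,927 present. Satisfied.
Vote: requires three-fourths of the votes cast (1,927 − 157 abstaining = 1,770); 3/4 of 1770 = 1327.50, rounded up to 1328, so 1,328 needed; 1,328 in favor. Satisfied.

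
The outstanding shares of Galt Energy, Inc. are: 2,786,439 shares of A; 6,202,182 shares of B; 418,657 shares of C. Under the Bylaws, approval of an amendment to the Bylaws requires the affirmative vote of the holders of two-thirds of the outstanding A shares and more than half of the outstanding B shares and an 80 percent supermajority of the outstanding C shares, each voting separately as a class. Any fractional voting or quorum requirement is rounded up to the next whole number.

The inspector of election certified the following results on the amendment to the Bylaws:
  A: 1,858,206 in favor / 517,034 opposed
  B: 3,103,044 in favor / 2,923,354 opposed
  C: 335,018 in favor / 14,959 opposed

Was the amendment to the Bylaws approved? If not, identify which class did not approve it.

Approved — every class gave the required vote.

A: 2/3 of 2786439 = 1857626; 1,857,626 required, 1,858,206 in favor — approved.
B: a majority of 6202182 is 3101092; 3,101,092 required, 3,103,044 in favor — approved.
C: 4/5 of 418657 = 334925.60, rounded up to 334926; 334,926 required, 335,018 in favor — approved.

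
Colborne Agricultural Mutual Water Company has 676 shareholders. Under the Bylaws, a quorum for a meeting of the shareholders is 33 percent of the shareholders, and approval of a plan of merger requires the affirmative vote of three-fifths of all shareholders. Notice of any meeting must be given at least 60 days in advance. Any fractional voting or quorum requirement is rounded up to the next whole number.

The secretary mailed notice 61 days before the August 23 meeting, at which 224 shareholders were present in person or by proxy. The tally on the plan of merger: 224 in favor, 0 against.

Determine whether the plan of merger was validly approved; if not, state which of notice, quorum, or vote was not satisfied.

Notice: 61 days given; 60 required. Satisfied.
Quorum: 33% of 676 = 223.08, rounded up to 224; 224 present. Satisfied.
Vote: requires three-fifths of all shareholders (676); 3/5 of 676 = 405.60, rounded up to 406, so 406 needed; 224 in favor. Not satisfied.

Invalid — vote requirement not satisfied.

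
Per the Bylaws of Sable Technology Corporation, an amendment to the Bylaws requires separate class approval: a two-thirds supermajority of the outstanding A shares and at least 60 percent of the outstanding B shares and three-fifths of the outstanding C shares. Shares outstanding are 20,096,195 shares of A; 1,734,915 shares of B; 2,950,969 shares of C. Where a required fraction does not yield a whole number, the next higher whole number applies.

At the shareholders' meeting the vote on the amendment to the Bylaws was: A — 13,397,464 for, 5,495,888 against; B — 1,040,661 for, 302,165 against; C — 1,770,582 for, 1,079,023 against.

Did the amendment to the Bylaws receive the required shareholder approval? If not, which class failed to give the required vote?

Not approved — the B shares did not give the required vote.

A: 2/3 of 20096195 = 13397463.33, rounded up to 13397464; 13,397,464 required, 13,397,464 in favor — approved.
B: 3/5 of 1734915 = 1040949; 1,040,949 required, 1,040,661 in favor — not approved.
C: 3/5 of 2950969 = 1770581.40, rounded up to 1770582; 1,770,582 required, 1,770,582 in favor — approved.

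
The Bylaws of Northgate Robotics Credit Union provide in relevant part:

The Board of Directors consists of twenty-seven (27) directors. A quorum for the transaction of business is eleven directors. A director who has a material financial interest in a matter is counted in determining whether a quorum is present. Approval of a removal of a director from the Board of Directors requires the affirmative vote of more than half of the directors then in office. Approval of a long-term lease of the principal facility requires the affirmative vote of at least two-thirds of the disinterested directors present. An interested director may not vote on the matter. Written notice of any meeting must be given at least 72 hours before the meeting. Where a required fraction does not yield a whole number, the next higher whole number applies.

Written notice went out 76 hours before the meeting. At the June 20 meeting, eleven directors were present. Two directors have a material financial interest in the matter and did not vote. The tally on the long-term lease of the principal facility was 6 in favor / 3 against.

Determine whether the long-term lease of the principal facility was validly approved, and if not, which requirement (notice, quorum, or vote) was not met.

Valid — all requirements satisfied.

Notice: 76 hours given; 72 required (76 ≥ 72). Satisfied.
Quorum: 11 present (interested directors count toward quorum); quorum is 11. Satisfied.
Vote: the long-term lease of the principal facility requires two-thirds of the disinterested directors present (11 − 2 = 9). 2/3 of 9 = 6, so 6 affirmative votes are needed; 6 voted in favor. Satisfied.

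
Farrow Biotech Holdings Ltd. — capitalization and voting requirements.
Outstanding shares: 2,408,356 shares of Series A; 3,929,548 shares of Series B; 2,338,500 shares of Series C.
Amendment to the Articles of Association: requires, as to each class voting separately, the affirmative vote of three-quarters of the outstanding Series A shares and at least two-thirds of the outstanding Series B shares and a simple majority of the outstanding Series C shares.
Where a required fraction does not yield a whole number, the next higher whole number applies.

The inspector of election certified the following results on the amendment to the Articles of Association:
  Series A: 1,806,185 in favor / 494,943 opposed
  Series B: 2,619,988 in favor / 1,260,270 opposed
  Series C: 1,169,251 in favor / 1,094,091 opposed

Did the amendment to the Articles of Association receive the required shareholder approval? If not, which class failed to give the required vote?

Not approved — the Series A shares did not give the required vote.

Series A: 3/4 of 2408356 = 1806267; 1,806,267 required, 1,806,185 in favor — not approved.
Series B: 2/3 of 3929548 = 2619698.67, rounded up to 2619699; 2,619,699 required, 2,619,988 in favor — approved.
Series C: a majority of 2338500 is 1169251; 1,169,251 required, 1,169,251 in favor — approved.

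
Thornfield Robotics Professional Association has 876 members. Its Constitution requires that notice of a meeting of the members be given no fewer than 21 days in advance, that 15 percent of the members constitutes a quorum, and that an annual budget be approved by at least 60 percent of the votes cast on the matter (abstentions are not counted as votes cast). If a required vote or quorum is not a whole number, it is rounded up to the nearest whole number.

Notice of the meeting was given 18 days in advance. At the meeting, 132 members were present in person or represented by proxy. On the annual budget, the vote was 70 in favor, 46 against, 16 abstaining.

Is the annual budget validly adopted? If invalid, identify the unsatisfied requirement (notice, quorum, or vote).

Notice: 18 days given; 21 required. Not satisfied.
Quorum: 15% of 876 = 131.40, rounded up to 132; 132 present. Satisfied.
Vote: requires three-fifths of the votes cast (132 − 16 abstaining = 116); 3/5 of 116 = 69.60, rounded up to 70, so 70 needed; 70 in favor. Satisfied.

Invalid — notice requirement not satisfied.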